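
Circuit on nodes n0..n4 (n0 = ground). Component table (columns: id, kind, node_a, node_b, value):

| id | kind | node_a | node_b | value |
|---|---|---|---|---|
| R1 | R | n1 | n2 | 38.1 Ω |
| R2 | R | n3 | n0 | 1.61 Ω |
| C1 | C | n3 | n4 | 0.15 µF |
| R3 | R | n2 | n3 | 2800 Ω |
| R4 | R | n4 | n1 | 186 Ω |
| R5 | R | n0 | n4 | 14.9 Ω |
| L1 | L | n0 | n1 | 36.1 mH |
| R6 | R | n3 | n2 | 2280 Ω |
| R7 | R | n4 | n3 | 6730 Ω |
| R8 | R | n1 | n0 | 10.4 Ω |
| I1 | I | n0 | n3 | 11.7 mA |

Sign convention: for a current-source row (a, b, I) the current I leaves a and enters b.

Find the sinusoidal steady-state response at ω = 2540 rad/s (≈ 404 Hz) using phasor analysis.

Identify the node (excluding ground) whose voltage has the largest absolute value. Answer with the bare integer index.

3

MNA unknowns: 4 node voltages V₁..V_4
R1: Y=0.02625+0.000j on G[1,2]
R2: Y=0.6211+0.000j on G[3,0]
C1: Y=0.000+0.0003810j on G[3,4]
R3: Y=0.0003571+0.000j on G[2,3]
R4: Y=0.005376+0.000j on G[4,1]
R5: Y=0.06711+0.000j on G[0,4]
L1: Y=0.000-0.01091j on G[0,1]
R6: Y=0.0004386+0.000j on G[3,2]
R7: Y=0.0001486+0.000j on G[4,3]
R8: Y=0.09615+0.000j on G[1,0]
I1: z[0]−=0.0117, z[3]+=0.0117
solve → V1=0.0001424+2.035e-05j, V2=0.0006917+1.941e-05j, V3=0.01881-1.144e-05j, V4=4.960e-05+9.988e-05j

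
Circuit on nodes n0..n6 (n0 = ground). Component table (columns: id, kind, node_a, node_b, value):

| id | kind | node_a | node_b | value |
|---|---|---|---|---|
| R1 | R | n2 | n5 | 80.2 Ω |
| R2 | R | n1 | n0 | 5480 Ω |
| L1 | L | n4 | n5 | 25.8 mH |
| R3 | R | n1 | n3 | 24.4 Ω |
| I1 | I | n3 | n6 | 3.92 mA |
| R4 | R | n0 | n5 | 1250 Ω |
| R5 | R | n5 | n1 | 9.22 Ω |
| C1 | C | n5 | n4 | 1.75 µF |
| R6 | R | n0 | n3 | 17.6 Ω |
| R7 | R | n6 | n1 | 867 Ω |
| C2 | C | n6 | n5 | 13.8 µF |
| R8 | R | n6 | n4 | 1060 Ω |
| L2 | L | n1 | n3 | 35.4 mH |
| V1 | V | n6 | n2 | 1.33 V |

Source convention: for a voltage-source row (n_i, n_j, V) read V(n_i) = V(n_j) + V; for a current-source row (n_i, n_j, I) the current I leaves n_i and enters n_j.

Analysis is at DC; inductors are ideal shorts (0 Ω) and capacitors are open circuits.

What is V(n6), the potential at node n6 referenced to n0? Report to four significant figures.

Element admittances at DC:
  Y(R1) = 0.01247 S between n2,n5
  Y(R2) = 0.0001825 S between n1,n0
  L1: short n4↔n5 (DC inductor)
  Y(R3) = 0.04098 S between n1,n3
  I1: injects 0.00392 A into n6 (from n3)
  Y(R4) = 0.0008000 S between n0,n5
  Y(R5) = 0.1085 S between n5,n1
  Y(C1) = 0.000 S between n5,n4
  Y(R6) = 0.05682 S between n0,n3
  Y(R7) = 0.001153 S between n6,n1
  Y(C2) = 0.000 S between n6,n5
  Y(R8) = 0.0009434 S between n6,n4
  L2: short n1↔n3 (DC inductor)
  V1: constraint V(n6)−V(n2) = 1.33
Assemble and solve the 9×9 MNA system:
  V(n1)=-0.0002881  V(n2)=0.09655  V(n3)=-0.0002881  V(n4)=0.02053  V(n5)=0.02053  V(n6)=1.427
  i(L1)=0.001326  i(L2)=0.003904  i(V1)=0.0009479

1.427 V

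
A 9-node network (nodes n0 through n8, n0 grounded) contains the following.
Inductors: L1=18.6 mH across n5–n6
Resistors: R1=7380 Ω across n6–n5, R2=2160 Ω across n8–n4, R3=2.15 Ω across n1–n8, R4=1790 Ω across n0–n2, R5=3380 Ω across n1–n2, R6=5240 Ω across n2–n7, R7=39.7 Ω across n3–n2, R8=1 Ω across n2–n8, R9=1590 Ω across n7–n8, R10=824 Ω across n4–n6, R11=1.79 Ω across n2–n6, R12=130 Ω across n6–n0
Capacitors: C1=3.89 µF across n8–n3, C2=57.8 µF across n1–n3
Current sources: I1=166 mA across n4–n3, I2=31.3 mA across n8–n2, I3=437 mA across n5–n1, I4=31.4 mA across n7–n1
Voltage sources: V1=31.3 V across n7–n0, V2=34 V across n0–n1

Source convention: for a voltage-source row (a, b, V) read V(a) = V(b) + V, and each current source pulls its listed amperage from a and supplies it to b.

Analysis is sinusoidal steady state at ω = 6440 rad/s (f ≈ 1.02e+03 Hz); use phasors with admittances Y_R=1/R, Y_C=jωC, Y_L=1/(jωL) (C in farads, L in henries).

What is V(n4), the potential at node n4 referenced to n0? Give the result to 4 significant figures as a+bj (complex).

-134.0-0.0003317j V

Element admittances at ω=6440 rad/s:
  Y(L1) = 0.000-0.008348j S between n5,n6
  Y(R1) = 0.0001355+0.000j S between n6,n5
  Y(R2) = 0.0004630+0.000j S between n8,n4
  Y(C1) = 0.000+0.02505j S between n8,n3
  I1: injects 0.166 A into n3 (from n4)
  I2: injects 0.0313 A into n2 (from n8)
  Y(R3) = 0.4651+0.000j S between n1,n8
  I3: injects 0.437 A into n1 (from n5)
  Y(R4) = 0.0005587+0.000j S between n0,n2
  I4: injects 0.0314 A into n1 (from n7)
  Y(R5) = 0.0002959+0.000j S between n1,n2
  Y(R6) = 0.0001908+0.000j S between n2,n7
  Y(R7) = 0.02519+0.000j S between n3,n2
  Y(R8) = 1.000+0.000j S between n2,n8
  Y(C2) = 0.000+0.3722j S between n1,n3
  Y(R9) = 0.0006289+0.000j S between n7,n8
  Y(R10) = 0.001214+0.000j S between n4,n6
  Y(R11) = 0.5587+0.000j S between n2,n6
  Y(R12) = 0.007692+0.000j S between n6,n0
  V1: constraint V(n7)−V(n0) = 31.3
  V2: constraint V(n0)−V(n1) = 34
Assemble and solve the 10×10 MNA system:
  V(n1)=-34.00+0.000j  V(n2)=-34.70-0.002933j  V(n3)=-34.01-0.3734j  V(n4)=-134.0-0.0003317j  V(n5)=-36.06-52.33j  V(n6)=-35.21-0.002888j  V(n7)=31.30+0.000j  V(n8)=-34.50+0.006369j
  i(V1)=-0.08538+3.446e-06j  i(V2)=-0.3756-2.041e-05j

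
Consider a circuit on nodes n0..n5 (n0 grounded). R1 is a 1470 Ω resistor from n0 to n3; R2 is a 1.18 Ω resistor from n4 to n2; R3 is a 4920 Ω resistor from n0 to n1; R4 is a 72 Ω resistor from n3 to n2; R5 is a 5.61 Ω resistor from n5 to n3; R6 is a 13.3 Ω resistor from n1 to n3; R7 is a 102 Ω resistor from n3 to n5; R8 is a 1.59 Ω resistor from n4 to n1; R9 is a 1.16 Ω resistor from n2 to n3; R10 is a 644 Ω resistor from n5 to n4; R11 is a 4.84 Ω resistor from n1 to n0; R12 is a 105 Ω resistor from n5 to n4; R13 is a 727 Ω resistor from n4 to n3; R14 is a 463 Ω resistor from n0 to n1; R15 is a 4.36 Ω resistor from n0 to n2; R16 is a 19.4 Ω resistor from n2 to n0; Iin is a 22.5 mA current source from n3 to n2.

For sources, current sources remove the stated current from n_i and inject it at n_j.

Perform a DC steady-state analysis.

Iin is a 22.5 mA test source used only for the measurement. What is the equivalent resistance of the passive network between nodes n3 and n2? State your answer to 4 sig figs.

R_eq = 1.050 Ω

MNA unknowns: 5 node voltages V₁..V_5
R1: Y=0.0006803 on G[0,3]
R2: Y=0.8475 on G[4,2]
R3: Y=0.0002033 on G[0,1]
R4: Y=0.01389 on G[3,2]
R5: Y=0.1783 on G[5,3]
R6: Y=0.07519 on G[1,3]
R7: Y=0.009804 on G[3,5]
R8: Y=0.6289 on G[4,1]
R9: Y=0.8621 on G[2,3]
R10: Y=0.001553 on G[5,4]
R11: Y=0.2066 on G[1,0]
R12: Y=0.009524 on G[5,4]
R13: Y=0.001376 on G[4,3]
R14: Y=0.002160 on G[0,1]
R15: Y=0.2294 on G[0,2]
R16: Y=0.05155 on G[2,0]
Iin: z[3]−=0.0225, z[2]+=0.0225
solve → V1=-0.001923, V2=0.001484, V3=-0.02215, V4=-0.0001437, V5=-0.02093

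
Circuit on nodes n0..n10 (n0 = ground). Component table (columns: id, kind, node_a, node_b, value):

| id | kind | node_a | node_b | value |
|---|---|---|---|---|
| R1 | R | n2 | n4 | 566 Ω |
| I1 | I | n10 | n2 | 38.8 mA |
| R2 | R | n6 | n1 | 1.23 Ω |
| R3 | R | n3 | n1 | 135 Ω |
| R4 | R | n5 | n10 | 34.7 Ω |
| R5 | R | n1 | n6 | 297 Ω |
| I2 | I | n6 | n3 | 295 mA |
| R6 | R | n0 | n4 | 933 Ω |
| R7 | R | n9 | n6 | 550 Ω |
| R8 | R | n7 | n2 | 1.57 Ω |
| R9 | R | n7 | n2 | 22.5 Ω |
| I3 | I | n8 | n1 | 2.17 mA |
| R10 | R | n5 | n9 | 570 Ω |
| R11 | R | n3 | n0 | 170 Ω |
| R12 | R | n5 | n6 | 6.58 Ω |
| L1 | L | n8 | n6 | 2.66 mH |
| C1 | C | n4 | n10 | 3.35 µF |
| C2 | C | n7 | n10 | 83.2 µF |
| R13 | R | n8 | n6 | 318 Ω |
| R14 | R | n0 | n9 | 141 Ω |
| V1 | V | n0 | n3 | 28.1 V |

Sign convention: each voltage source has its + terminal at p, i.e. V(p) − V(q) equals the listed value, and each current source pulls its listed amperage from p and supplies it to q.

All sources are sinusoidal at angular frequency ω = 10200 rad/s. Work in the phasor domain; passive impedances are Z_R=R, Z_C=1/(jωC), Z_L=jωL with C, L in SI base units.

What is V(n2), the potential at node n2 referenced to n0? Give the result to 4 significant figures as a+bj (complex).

Apply KCL at each of the 10 non-ground nodes and solve the resulting linear system.
Node n1: branches {R2, R3, R5, I3} → V_1 = -46.61+0.1308j
Node n2: branches {R1, I1, R8, R9} → V_2 = -44.41+0.1349j
Node n3: branches {R3, I2, R11, V1} → V_3 = -28.10+0.000j
Node n4: branches {R1, R6, C1} → V_4 = -44.36-1.204j
Node n5: branches {R4, R10, R12} → V_5 = -46.11+0.1394j
Node n6: branches {R2, R5, I2, R7, R12, L1, R13} → V_6 = -46.78+0.1320j
Node n7: branches {R8, R9, C2} → V_7 = -44.47+0.1383j
Node n8: branches {I3, L1, R13} → V_8 = -46.78+0.07352j
Node n9: branches {R7, R10, R14} → V_9 = -15.56+0.04543j
Node n10: branches {I1, R4, C1, C2} → V_10 = -44.46+0.1842j
Source currents: i(V1)=-0.3232-0.0009688j

-44.41+0.1349j V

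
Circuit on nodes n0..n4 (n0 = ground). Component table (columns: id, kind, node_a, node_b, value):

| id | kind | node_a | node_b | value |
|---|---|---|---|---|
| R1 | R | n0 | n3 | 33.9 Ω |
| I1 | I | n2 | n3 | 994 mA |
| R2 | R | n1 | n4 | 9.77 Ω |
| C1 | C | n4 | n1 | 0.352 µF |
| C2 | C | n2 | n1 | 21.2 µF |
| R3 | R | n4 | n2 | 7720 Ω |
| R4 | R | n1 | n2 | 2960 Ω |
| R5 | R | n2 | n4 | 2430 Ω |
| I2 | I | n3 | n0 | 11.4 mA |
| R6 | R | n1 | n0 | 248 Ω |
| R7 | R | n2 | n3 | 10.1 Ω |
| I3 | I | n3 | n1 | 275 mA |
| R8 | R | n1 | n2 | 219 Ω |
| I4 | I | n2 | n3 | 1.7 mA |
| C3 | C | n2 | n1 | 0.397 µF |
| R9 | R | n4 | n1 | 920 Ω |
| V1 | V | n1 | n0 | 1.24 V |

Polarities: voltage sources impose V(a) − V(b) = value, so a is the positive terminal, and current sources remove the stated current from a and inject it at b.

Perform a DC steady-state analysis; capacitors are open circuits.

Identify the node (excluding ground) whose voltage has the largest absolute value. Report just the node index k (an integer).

MNA unknowns: 4 node voltages V₁..V_4 plus 1 source current (V1)
R1: Y=0.02950 on G[0,3]
I1: z[2]−=0.994, z[3]+=0.994
R2: Y=0.1024 on G[1,4]
C1: Y=0.000 on G[4,1]
C2: Y=0.000 on G[2,1]
R3: Y=0.0001295 on G[4,2]
R4: Y=0.0003378 on G[1,2]
R5: Y=0.0004115 on G[2,4]
I2: z[3]−=0.0114, z[0]+=0.0114
R6: Y=0.004032 on G[1,0]
R7: Y=0.09901 on G[2,3]
I3: z[3]−=0.275, z[1]+=0.275
R8: Y=0.004566 on G[1,2]
I4: z[2]−=0.0017, z[3]+=0.0017
C3: Y=0.000 on G[2,1]
R9: Y=0.001087 on G[4,1]
V1: row V1−V0=1.24, i_V1 at 1,0
solve → V1=1.240, V2=-15.71, V3=-6.582, V4=1.152
aux → i_V1=0.1778

2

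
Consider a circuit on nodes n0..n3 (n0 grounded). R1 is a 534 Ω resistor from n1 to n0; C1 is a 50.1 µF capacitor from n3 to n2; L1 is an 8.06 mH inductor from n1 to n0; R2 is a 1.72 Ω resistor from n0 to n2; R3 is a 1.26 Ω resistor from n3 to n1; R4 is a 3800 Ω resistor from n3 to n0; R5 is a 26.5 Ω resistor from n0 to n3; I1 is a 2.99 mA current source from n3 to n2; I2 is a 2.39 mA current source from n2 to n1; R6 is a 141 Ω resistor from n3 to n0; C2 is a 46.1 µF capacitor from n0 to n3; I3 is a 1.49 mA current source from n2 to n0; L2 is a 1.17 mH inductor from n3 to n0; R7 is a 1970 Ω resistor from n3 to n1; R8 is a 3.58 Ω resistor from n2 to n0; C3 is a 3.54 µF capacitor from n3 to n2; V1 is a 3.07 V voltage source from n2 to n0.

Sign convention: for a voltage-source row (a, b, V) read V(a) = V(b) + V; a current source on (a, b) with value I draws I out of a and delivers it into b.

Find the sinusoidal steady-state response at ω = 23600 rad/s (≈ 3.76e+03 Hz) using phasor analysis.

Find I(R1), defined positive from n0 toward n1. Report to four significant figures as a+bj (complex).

Apply KCL at each of the 3 non-ground nodes and solve the resulting linear system.
Node n1: branches {R1, L1, R3, I2, R7} → V_1 = 1.679+0.04541j
Node n2: branches {C1, R2, I1, I2, I3, R8, C3, V1} → V_2 = 3.070+0.000j
Node n3: branches {C1, R3, R4, R5, I1, R6, C2, L2, R7, C3} → V_3 = 1.680+0.03440j
Source currents: i(V1)=-2.687-1.760j

-0.003144-8.503e-05j A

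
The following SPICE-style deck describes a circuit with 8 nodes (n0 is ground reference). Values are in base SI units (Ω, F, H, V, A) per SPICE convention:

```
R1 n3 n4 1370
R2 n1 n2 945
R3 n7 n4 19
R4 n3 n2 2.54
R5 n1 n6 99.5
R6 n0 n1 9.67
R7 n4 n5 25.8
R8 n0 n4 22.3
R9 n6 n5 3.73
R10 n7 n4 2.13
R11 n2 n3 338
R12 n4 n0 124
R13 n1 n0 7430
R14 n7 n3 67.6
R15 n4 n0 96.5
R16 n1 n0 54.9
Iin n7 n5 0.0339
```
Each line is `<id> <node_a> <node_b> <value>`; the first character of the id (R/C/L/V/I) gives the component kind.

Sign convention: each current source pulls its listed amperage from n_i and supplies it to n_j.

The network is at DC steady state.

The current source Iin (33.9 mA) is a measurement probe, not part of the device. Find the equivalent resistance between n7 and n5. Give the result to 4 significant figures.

Apply KCL at each of the 7 non-ground nodes and solve the resulting linear system.
Node n1: branches {R2, R5, R6, R13, R16} → V_1 = 0.04560
Node n2: branches {R2, R4, R11} → V_2 = -0.1363
Node n3: branches {R1, R4, R11, R14} → V_3 = -0.1368
Node n4: branches {R1, R3, R7, R8, R10, R12, R15} → V_4 = -0.08776
Node n5: branches {R7, R9, Iin} → V_5 = 0.6386
Node n6: branches {R5, R9} → V_6 = 0.6172
Node n7: branches {R3, R10, R14, Iin} → V_7 = -0.1522

R_eq = 23.33 Ω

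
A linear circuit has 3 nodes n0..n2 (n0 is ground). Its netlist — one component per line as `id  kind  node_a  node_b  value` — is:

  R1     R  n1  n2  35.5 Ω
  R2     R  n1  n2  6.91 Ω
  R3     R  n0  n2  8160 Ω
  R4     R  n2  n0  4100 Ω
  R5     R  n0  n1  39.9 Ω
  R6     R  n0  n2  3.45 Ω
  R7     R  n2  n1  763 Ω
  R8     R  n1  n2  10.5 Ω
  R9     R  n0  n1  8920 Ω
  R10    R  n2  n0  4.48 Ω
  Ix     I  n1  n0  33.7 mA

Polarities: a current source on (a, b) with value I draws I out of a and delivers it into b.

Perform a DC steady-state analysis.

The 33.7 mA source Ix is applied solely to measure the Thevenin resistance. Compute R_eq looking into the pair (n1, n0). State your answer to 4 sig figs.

R_eq = 4.953 Ω

MNA unknowns: 2 node voltages V₁..V_2
R1: Y=0.02817 on G[1,2]
R2: Y=0.1447 on G[1,2]
R3: Y=0.0001225 on G[0,2]
R4: Y=0.0002439 on G[2,0]
R5: Y=0.02506 on G[0,1]
R6: Y=0.2899 on G[0,2]
R7: Y=0.001311 on G[2,1]
R8: Y=0.09524 on G[1,2]
R9: Y=0.0001121 on G[0,1]
R10: Y=0.2232 on G[2,0]
Ix: z[1]−=0.0337, z[0]+=0.0337
solve → V1=-0.1669, V2=-0.05745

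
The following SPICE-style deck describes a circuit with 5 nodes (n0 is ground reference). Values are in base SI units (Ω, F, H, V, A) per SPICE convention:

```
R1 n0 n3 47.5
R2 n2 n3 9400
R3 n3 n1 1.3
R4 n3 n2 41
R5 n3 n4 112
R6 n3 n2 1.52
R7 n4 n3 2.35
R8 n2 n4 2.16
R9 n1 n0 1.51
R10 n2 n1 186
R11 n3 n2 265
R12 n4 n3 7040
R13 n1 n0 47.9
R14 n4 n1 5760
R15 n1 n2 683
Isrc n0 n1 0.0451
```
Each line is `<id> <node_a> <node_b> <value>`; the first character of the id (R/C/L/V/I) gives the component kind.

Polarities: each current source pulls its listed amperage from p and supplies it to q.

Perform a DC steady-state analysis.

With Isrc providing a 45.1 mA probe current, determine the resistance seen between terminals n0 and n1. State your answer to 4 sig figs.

R_eq = 1.421 Ω

Element admittances at DC:
  Y(R1) = 0.02105 S between n0,n3
  Y(R2) = 0.0001064 S between n2,n3
  Y(R3) = 0.7692 S between n3,n1
  Y(R4) = 0.02439 S between n3,n2
  Y(R5) = 0.008929 S between n3,n4
  Y(R6) = 0.6579 S between n3,n2
  Y(R7) = 0.4255 S between n4,n3
  Y(R8) = 0.4630 S between n2,n4
  Y(R9) = 0.6623 S between n1,n0
  Y(R10) = 0.005376 S between n2,n1
  Y(R11) = 0.003774 S between n3,n2
  Y(R12) = 0.0001420 S between n4,n3
  Y(R13) = 0.02088 S between n1,n0
  Y(R14) = 0.0001736 S between n4,n1
  Y(R15) = 0.001464 S between n1,n2
  Isrc: injects 0.0451 A into n1 (from n0)
Assemble and solve the 4×4 MNA system:
  V(n1)=0.06410  V(n2)=0.06242  V(n3)=0.06240  V(n4)=0.06241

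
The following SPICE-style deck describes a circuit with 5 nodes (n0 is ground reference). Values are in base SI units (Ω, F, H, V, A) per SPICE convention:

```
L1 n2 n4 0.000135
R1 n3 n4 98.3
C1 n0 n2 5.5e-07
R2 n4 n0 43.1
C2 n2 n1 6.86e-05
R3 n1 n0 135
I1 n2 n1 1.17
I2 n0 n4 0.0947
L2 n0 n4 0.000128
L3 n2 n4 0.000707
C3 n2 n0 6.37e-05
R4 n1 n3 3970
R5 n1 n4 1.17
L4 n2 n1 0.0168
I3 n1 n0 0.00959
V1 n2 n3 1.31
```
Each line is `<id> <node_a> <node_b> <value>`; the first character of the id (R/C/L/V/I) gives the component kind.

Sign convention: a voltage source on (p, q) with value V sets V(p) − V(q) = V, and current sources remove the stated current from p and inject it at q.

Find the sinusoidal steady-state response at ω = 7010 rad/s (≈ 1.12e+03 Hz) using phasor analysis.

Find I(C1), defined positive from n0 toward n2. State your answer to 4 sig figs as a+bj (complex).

Apply KCL at each of the 4 non-ground nodes and solve the resulting linear system.
Node n1: branches {C2, R3, I1, R4, R5, L4, I3} → V_1 = -2.282-1.924j
Node n2: branches {L1, C1, C2, I1, L3, C3, L4, V1} → V_2 = -6.174+0.1652j
Node n3: branches {R1, R4, V1} → V_3 = -7.484+0.1652j
Node n4: branches {L1, R1, R2, I2, L2, L3, R5} → V_4 = -2.504+0.2104j
Source currents: i(V1)=-0.05198+6.610e-05j

0.0006369+0.02381j A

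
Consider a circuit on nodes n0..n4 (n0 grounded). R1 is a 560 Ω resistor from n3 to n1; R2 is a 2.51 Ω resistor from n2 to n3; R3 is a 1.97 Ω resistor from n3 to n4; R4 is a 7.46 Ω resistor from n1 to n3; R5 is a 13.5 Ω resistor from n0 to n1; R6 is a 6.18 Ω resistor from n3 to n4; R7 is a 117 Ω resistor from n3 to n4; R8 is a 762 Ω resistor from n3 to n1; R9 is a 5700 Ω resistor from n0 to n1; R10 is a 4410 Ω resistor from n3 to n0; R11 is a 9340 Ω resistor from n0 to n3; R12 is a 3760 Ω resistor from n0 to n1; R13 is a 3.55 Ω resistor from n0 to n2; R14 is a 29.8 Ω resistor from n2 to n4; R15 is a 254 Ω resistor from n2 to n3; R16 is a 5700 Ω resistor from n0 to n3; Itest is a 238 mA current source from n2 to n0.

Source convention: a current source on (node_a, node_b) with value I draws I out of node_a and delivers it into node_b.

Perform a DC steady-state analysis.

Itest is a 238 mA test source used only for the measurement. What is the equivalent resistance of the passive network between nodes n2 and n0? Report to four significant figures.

MNA unknowns: 4 node voltages V₁..V_4
R1: Y=0.001786 on G[3,1]
R2: Y=0.3984 on G[2,3]
R3: Y=0.5076 on G[3,4]
R4: Y=0.1340 on G[1,3]
R5: Y=0.07407 on G[0,1]
R6: Y=0.1618 on G[3,4]
R7: Y=0.008547 on G[3,4]
R8: Y=0.001312 on G[3,1]
R9: Y=0.0001754 on G[0,1]
R10: Y=0.0002268 on G[3,0]
R11: Y=0.0001071 on G[0,3]
R12: Y=0.0002660 on G[0,1]
R13: Y=0.2817 on G[0,2]
R14: Y=0.03356 on G[2,4]
R15: Y=0.003937 on G[2,3]
R16: Y=0.0001754 on G[0,3]
Itest: z[2]−=0.238, z[0]+=0.238
solve → V1=-0.4259, V2=-0.7311, V3=-0.6572, V4=-0.6607

R_eq = 3.072 Ω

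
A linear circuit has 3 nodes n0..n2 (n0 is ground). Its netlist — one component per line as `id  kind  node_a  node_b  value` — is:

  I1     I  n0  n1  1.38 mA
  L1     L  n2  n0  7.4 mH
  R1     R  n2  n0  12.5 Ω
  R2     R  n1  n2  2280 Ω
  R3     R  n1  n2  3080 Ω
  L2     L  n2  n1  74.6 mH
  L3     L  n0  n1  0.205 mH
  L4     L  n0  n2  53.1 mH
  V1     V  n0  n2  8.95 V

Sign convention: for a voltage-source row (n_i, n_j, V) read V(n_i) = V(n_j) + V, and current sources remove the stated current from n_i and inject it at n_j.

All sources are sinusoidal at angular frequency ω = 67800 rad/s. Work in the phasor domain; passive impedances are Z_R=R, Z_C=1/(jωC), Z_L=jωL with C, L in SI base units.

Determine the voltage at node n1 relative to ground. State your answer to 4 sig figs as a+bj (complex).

MNA unknowns: 2 node voltages V₁..V_2 plus 1 source current (V1)
I1: z[0]−=0.00138, z[1]+=0.00138
L1: Y=0.000-0.001993j on G[2,0]
R1: Y=0.08000+0.000j on G[2,0]
R2: Y=0.0004386+0.000j on G[1,2]
R3: Y=0.0003247+0.000j on G[1,2]
L2: Y=0.000-0.0001977j on G[2,1]
L3: Y=0.000-0.07195j on G[0,1]
L4: Y=0.000-0.0002778j on G[0,2]
V1: row V0−V2=8.95, i_V1 at 0,2
solve → V1=-0.02532-0.07529j, V2=-8.950+0.000j
aux → i_V1=-0.7228+0.02215j

-0.02532-0.07529j V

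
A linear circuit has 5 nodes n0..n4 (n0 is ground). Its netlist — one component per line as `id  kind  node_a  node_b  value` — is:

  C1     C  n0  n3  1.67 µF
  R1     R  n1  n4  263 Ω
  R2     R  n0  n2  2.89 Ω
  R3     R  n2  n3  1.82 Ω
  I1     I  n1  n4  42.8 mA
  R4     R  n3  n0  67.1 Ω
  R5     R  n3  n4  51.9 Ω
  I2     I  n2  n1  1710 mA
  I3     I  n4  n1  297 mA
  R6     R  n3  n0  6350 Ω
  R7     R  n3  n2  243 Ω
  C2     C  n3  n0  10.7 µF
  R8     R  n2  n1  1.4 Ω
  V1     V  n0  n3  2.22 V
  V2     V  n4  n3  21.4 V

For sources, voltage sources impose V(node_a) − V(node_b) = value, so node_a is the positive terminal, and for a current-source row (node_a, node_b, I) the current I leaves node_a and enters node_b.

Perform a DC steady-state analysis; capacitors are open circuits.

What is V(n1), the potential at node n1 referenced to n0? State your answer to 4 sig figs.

1.832 V

MNA unknowns: 4 node voltages V₁..V_4 plus 2 source currents (V1, V2)
C1: Y=0.000 on G[0,3]
R1: Y=0.003802 on G[1,4]
R2: Y=0.3460 on G[0,2]
R3: Y=0.5495 on G[2,3]
I1: z[1]−=0.0428, z[4]+=0.0428
R4: Y=0.01490 on G[3,0]
R5: Y=0.01927 on G[3,4]
I2: z[2]−=1.71, z[1]+=1.71
I3: z[4]−=0.297, z[1]+=0.297
R6: Y=0.0001575 on G[3,0]
R7: Y=0.004115 on G[3,2]
C2: Y=0.000 on G[3,0]
R8: Y=0.7143 on G[2,1]
V1: row V0−V3=2.22, i_V1 at 0,3
V2: row V4−V3=21.4, i_V2 at 4,3
solve → V1=1.832, V2=-1.010, V3=-2.220, V4=19.18
aux → i_V1=-0.3830, i_V2=-0.7325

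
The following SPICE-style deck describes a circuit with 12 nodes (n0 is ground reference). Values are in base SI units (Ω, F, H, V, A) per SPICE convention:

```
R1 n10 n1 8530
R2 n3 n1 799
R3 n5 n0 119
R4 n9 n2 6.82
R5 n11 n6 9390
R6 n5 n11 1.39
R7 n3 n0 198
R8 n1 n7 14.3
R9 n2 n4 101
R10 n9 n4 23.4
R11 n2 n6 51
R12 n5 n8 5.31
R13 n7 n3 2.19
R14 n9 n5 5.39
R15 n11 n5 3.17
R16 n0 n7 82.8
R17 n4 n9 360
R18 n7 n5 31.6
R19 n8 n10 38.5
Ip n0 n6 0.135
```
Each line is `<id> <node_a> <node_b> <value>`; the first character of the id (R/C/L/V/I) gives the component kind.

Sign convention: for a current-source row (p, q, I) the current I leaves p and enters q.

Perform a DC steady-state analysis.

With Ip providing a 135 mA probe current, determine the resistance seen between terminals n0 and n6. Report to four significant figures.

R_eq = 113.7 Ω

MNA unknowns: 11 node voltages V₁..V_11
R1: Y=0.0001172 on G[10,1]
R2: Y=0.001252 on G[3,1]
R3: Y=0.008403 on G[5,0]
R4: Y=0.1466 on G[9,2]
R5: Y=0.0001065 on G[11,6]
R6: Y=0.7194 on G[5,11]
R7: Y=0.005051 on G[3,0]
R8: Y=0.06993 on G[1,7]
R9: Y=0.009901 on G[2,4]
R10: Y=0.04274 on G[9,4]
R11: Y=0.01961 on G[2,6]
R12: Y=0.1883 on G[5,8]
R13: Y=0.4566 on G[7,3]
R14: Y=0.1855 on G[9,5]
R15: Y=0.3155 on G[11,5]
R16: Y=0.01208 on G[0,7]
R17: Y=0.002778 on G[4,9]
R18: Y=0.03165 on G[7,5]
R19: Y=0.02597 on G[8,10]
Ip: z[0]−=0.135, z[6]+=0.135
solve → V1=4.504, V2=8.510, V3=4.452, V4=7.798, V5=6.920, V6=15.35, V7=4.501, V8=6.919, V9=7.643, V10=6.908, V11=6.921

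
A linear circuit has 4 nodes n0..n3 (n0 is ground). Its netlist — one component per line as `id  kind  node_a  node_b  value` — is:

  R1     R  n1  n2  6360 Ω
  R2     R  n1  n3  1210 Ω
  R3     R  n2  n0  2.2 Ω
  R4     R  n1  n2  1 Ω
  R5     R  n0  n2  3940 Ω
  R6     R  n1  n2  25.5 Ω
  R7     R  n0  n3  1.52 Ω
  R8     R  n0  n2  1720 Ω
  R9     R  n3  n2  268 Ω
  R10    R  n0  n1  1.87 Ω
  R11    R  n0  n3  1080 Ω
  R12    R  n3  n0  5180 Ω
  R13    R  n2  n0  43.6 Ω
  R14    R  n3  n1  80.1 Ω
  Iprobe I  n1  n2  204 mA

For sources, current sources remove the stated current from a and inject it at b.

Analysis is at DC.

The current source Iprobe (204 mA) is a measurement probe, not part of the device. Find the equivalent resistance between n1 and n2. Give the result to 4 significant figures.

R_eq = 0.7717 Ω

MNA unknowns: 3 node voltages V₁..V_3
R1: Y=0.0001572 on G[1,2]
R2: Y=0.0008264 on G[1,3]
R3: Y=0.4545 on G[2,0]
R4: Y=1.000 on G[1,2]
R5: Y=0.0002538 on G[0,2]
R6: Y=0.03922 on G[1,2]
R7: Y=0.6579 on G[0,3]
R8: Y=0.0005814 on G[0,2]
R9: Y=0.003731 on G[3,2]
R10: Y=0.5348 on G[0,1]
R11: Y=0.0009259 on G[0,3]
R12: Y=0.0001931 on G[3,0]
R13: Y=0.02294 on G[2,0]
R14: Y=0.01248 on G[3,1]
Iprobe: z[1]−=0.204, z[2]+=0.204
solve → V1=-0.07369, V2=0.08374, V3=-0.0009886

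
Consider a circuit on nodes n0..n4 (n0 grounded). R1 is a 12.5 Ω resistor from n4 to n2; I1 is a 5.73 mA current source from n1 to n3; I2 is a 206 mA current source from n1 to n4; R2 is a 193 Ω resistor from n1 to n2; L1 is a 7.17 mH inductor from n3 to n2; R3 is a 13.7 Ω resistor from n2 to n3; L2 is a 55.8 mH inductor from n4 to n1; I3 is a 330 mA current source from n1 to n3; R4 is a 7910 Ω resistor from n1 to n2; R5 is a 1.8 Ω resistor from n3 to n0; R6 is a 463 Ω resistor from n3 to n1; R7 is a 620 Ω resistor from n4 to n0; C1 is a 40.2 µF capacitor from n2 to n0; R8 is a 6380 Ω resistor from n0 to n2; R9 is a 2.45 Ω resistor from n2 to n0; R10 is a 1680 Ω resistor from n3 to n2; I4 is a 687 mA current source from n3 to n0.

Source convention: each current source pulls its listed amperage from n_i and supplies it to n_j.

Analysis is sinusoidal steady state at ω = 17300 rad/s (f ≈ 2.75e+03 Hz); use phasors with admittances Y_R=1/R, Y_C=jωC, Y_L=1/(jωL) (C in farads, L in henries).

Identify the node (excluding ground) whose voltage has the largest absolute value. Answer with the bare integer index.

Element admittances at ω=17300 rad/s:
  Y(R1) = 0.08000+0.000j S between n4,n2
  I1: injects 0.00573 A into n3 (from n1)
  I2: injects 0.206 A into n4 (from n1)
  Y(R2) = 0.005181+0.000j S between n1,n2
  Y(L1) = 0.000-0.008062j S between n3,n2
  Y(R3) = 0.07299+0.000j S between n2,n3
  Y(L2) = 0.000-0.001036j S between n4,n1
  I3: injects 0.33 A into n3 (from n1)
  Y(R4) = 0.0001264+0.000j S between n1,n2
  Y(R5) = 0.5556+0.000j S between n3,n0
  Y(R6) = 0.002160+0.000j S between n3,n1
  Y(R7) = 0.001613+0.000j S between n4,n0
  Y(C1) = 0.000+0.6955j S between n2,n0
  Y(R8) = 0.0001567+0.000j S between n0,n2
  Y(R9) = 0.4082+0.000j S between n2,n0
  Y(R10) = 0.0005952+0.000j S between n3,n2
  I4: injects 0.687 A into n0 (from n3)
Assemble and solve the 4×4 MNA system:
  V(n1)=-71.33-10.03j  V(n2)=-0.1442+0.2583j  V(n3)=-0.8138-0.01274j  V(n4)=2.240+1.187j

1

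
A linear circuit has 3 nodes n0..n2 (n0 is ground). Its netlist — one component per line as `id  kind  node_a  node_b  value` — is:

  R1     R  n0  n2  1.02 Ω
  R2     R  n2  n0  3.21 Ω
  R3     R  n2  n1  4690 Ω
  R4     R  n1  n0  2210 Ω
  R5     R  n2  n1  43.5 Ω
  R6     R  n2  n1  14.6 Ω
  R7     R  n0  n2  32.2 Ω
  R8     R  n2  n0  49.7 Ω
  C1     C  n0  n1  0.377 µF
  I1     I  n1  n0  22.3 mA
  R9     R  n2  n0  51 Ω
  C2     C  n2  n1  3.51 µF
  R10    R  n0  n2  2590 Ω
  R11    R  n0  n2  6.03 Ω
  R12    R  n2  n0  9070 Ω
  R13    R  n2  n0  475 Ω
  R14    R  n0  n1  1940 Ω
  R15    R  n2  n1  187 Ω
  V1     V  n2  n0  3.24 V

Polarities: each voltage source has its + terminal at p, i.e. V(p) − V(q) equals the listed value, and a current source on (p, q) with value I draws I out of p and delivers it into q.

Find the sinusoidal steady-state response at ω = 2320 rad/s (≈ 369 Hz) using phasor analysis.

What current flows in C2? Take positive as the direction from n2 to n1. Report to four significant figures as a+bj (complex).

Element admittances at ω=2320 rad/s:
  Y(R1) = 0.9804+0.000j S between n0,n2
  Y(R2) = 0.3115+0.000j S between n2,n0
  Y(R3) = 0.0002132+0.000j S between n2,n1
  Y(R4) = 0.0004525+0.000j S between n1,n0
  Y(R5) = 0.02299+0.000j S between n2,n1
  Y(R6) = 0.06849+0.000j S between n2,n1
  Y(R7) = 0.03106+0.000j S between n0,n2
  Y(R8) = 0.02012+0.000j S between n2,n0
  Y(C1) = 0.000+0.0008746j S between n0,n1
  I1: injects 0.0223 A into n0 (from n1)
  Y(R9) = 0.01961+0.000j S between n2,n0
  Y(C2) = 0.000+0.008143j S between n2,n1
  Y(R10) = 0.0003861+0.000j S between n0,n2
  Y(R11) = 0.1658+0.000j S between n0,n2
  Y(R12) = 0.0001103+0.000j S between n2,n0
  Y(R13) = 0.002105+0.000j S between n2,n0
  Y(R14) = 0.0005155+0.000j S between n0,n1
  Y(R15) = 0.005348+0.000j S between n2,n1
  V1: constraint V(n2)−V(n0) = 3.24
Assemble and solve the 3×3 MNA system:
  V(n1)=2.980-0.004993j  V(n2)=3.240+0.000j
  i(V1)=-4.986-0.002602j

-4.066e-05+0.002117j A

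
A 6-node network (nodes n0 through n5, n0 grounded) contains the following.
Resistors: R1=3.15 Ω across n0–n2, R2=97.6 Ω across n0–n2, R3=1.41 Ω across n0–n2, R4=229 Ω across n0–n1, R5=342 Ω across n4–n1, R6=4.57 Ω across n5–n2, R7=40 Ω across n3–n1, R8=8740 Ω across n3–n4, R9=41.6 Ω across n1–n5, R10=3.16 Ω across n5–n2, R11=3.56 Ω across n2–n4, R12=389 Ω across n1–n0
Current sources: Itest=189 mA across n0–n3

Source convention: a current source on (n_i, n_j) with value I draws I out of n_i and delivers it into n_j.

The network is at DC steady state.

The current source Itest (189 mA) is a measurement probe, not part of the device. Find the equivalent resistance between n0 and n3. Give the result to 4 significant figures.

R_eq = 70.49 Ω

Apply KCL at each of the 5 non-ground nodes and solve the resulting linear system.
Node n1: branches {R4, R5, R7, R9, R12} → V_1 = 5.824
Node n2: branches {R1, R2, R3, R6, R10, R11} → V_2 = 0.1433
Node n3: branches {R7, R8, Itest} → V_3 = 13.32
Node n4: branches {R5, R8, R11} → V_4 = 0.2071
Node n5: branches {R6, R9, R10} → V_5 = 0.3874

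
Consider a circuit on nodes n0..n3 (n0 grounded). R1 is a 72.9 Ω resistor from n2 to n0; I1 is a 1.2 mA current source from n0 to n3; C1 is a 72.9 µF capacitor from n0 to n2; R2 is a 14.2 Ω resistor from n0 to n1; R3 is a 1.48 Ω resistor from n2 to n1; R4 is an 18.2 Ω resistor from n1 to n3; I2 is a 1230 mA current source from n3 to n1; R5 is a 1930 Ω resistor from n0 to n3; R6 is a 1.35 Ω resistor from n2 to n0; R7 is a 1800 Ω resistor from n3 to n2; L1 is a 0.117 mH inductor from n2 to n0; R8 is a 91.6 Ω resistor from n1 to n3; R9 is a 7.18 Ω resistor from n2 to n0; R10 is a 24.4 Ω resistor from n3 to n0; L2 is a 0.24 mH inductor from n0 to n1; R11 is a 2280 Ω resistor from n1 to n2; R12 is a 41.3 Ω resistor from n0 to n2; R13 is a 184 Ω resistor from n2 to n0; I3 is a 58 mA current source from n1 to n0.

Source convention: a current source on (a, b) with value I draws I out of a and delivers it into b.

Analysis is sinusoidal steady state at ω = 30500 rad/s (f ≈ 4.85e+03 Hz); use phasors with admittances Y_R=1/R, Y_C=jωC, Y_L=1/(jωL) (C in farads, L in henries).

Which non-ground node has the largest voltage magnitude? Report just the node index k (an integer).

3

Element admittances at ω=30500 rad/s:
  Y(R1) = 0.01372+0.000j S between n2,n0
  I1: injects 0.0012 A into n3 (from n0)
  Y(C1) = 0.000+2.223j S between n0,n2
  Y(R2) = 0.07042+0.000j S between n0,n1
  Y(R3) = 0.6757+0.000j S between n2,n1
  Y(R4) = 0.05495+0.000j S between n1,n3
  I2: injects 1.23 A into n1 (from n3)
  Y(R5) = 0.0005181+0.000j S between n0,n3
  Y(R6) = 0.7407+0.000j S between n2,n0
  Y(R7) = 0.0005556+0.000j S between n3,n2
  Y(L1) = 0.000-0.2802j S between n2,n0
  Y(R8) = 0.01092+0.000j S between n1,n3
  Y(R9) = 0.1393+0.000j S between n2,n0
  Y(R10) = 0.04098+0.000j S between n3,n0
  Y(L2) = 0.000-0.1366j S between n0,n1
  Y(R11) = 0.0004386+0.000j S between n1,n2
  Y(R12) = 0.02421+0.000j S between n0,n2
  Y(R13) = 0.005435+0.000j S between n2,n0
  I3: injects 0.058 A into n0 (from n1)
Assemble and solve the 3×3 MNA system:
  V(n1)=0.6411-0.001636j  V(n2)=0.1076-0.1313j  V(n3)=-10.99-0.001675j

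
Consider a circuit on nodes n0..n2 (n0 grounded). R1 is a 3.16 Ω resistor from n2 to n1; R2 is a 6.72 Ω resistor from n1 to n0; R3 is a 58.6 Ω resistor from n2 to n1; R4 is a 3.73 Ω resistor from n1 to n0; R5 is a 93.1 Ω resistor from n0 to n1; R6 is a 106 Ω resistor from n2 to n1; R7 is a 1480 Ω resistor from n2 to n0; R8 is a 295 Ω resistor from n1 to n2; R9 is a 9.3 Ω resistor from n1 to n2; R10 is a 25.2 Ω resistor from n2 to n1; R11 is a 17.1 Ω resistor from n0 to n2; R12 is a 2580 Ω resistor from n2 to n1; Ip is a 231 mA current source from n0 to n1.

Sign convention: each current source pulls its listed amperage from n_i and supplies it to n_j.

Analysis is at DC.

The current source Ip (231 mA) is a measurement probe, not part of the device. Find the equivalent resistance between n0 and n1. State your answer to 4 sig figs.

Apply KCL at each of the 2 non-ground nodes and solve the resulting linear system.
Node n1: branches {R1, R2, R3, R4, R5, R6, R8, R9, R10, R12, Ip} → V_1 = 0.4808
Node n2: branches {R1, R3, R6, R7, R8, R9, R10, R11, R12} → V_2 = 0.4294

R_eq = 2.081 Ω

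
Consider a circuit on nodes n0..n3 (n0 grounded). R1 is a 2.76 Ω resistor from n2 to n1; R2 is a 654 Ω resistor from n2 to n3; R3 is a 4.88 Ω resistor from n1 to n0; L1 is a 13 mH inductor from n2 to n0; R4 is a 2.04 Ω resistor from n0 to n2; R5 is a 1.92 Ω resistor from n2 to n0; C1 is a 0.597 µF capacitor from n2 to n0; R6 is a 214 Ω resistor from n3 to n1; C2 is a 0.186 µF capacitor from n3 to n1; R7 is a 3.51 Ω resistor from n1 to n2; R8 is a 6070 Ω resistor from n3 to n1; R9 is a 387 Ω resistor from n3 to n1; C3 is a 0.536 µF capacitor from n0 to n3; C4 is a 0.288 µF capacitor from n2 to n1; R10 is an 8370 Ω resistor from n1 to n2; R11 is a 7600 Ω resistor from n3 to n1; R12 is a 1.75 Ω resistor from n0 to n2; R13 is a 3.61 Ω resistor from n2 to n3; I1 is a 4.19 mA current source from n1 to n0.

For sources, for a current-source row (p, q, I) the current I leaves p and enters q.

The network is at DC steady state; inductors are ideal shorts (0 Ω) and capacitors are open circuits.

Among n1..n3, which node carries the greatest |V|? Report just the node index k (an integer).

1

Apply KCL at each of the 3 non-ground nodes and solve the resulting linear system.
Node n1: branches {R1, R3, R6, C2, R7, R8, R9, C4, R10, R11, I1} → V_1 = -0.004874
Node n2: branches {R1, R2, L1, R4, R5, C1, R7, C4, R10, R12, R13} → V_2 = 0.000
Node n3: branches {R2, R6, C2, R8, R9, C3, R11, R13} → V_3 = -0.0001287
Source currents: i(L1)=-0.003191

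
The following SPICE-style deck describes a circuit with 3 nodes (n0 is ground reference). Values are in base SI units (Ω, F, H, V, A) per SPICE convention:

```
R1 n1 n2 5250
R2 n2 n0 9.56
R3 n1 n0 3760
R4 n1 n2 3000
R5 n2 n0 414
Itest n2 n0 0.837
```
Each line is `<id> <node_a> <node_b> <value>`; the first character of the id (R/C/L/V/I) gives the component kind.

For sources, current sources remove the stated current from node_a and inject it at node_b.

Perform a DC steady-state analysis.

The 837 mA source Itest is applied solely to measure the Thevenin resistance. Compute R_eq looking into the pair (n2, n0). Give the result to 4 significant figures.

R_eq = 9.329 Ω

Apply KCL at each of the 2 non-ground nodes and solve the resulting linear system.
Node n1: branches {R1, R3, R4} → V_1 = -5.179
Node n2: branches {R1, R2, R4, R5, Itest} → V_2 = -7.808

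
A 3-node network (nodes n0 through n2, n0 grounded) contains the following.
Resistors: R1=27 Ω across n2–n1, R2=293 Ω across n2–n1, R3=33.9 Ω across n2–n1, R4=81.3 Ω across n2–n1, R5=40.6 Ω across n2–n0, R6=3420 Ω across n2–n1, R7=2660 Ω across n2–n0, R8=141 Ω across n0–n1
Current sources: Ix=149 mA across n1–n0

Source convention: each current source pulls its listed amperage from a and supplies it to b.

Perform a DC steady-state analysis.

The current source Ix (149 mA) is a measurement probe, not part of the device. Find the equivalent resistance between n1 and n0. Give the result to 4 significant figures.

Element admittances at DC:
  Y(R1) = 0.03704 S between n2,n1
  Y(R2) = 0.003413 S between n2,n1
  Y(R3) = 0.02950 S between n2,n1
  Y(R4) = 0.01230 S between n2,n1
  Y(R5) = 0.02463 S between n2,n0
  Y(R6) = 0.0002924 S between n2,n1
  Y(R7) = 0.0003759 S between n2,n0
  Y(R8) = 0.007092 S between n0,n1
  Ix: injects 0.149 A into n0 (from n1)
Assemble and solve the 2×2 MNA system:
  V(n1)=-5.669  V(n2)=-4.351

R_eq = 38.05 Ω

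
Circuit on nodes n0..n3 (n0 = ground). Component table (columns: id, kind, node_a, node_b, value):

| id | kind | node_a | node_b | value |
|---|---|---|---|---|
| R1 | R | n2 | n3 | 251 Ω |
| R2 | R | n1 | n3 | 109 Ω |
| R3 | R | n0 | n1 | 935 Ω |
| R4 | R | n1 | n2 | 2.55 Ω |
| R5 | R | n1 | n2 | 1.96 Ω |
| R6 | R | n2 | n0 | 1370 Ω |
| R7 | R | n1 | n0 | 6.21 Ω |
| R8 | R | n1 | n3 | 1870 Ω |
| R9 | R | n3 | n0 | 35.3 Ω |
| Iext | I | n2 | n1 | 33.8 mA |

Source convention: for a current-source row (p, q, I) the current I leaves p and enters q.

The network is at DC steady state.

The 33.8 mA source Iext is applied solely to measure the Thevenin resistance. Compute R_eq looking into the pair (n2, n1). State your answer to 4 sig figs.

R_eq = 1.103 Ω

Apply KCL at each of the 3 non-ground nodes and solve the resulting linear system.
Node n1: branches {R2, R3, R4, R5, R7, R8, Iext} → V_1 = 0.0007401
Node n2: branches {R1, R4, R5, R6, Iext} → V_2 = -0.03654
Node n3: branches {R1, R2, R8, R9} → V_3 = -0.003293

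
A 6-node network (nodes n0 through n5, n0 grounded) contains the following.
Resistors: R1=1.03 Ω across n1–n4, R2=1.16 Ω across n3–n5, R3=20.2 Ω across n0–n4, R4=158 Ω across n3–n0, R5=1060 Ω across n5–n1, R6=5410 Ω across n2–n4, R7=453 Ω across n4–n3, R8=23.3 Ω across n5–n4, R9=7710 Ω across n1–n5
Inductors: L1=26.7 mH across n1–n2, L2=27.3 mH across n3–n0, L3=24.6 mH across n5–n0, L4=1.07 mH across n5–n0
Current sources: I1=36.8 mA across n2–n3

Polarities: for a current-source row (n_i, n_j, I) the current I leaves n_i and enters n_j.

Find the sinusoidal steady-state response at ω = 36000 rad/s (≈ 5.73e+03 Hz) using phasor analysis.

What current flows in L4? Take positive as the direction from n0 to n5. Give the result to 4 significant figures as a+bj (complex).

Apply KCL at each of the 5 non-ground nodes and solve the resulting linear system.
Node n1: branches {R1, L1, R5, R9} → V_1 = -0.2593+0.1563j
Node n2: branches {L1, R6, I1} → V_2 = -6.349-34.13j
Node n3: branches {R2, R4, L2, R7, I1} → V_3 = 0.3695+0.3079j
Node n4: branches {R1, R3, R6, R7, R8} → V_4 = -0.2233+0.1496j
Node n5: branches {R2, R5, L3, R8, R9, L4} → V_5 = 0.3314+0.3101j

-0.008051+0.008603j A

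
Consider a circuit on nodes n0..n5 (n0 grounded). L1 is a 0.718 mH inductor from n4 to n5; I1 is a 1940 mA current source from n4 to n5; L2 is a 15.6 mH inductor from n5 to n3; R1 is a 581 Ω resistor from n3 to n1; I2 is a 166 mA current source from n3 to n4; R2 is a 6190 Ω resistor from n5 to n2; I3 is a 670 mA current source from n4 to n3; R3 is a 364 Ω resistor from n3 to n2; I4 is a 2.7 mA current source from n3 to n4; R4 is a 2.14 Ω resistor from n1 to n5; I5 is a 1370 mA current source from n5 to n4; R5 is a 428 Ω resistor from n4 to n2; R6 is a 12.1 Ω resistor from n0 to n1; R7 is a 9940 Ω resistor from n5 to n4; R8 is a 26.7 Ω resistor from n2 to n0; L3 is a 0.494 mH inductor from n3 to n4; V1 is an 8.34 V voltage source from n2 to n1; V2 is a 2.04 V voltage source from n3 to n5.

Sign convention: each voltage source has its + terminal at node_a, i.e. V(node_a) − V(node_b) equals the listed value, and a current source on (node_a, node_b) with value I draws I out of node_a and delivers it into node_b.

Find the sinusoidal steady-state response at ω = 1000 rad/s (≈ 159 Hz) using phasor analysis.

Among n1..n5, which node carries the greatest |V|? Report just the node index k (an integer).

2

Element admittances at ω=1000 rad/s:
  Y(L1) = 0.000-1.393j S between n4,n5
  I1: injects 1.94 A into n5 (from n4)
  Y(L2) = 0.000-0.06410j S between n5,n3
  Y(R1) = 0.001721+0.000j S between n3,n1
  I2: injects 0.166 A into n4 (from n3)
  Y(R2) = 0.0001616+0.000j S between n5,n2
  I3: injects 0.67 A into n3 (from n4)
  Y(R3) = 0.002747+0.000j S between n3,n2
  I4: injects 0.0027 A into n4 (from n3)
  Y(R4) = 0.4673+0.000j S between n1,n5
  I5: injects 1.37 A into n4 (from n5)
  Y(R5) = 0.002336+0.000j S between n4,n2
  Y(R6) = 0.08264+0.000j S between n0,n1
  Y(R7) = 0.0001006+0.000j S between n5,n4
  Y(R8) = 0.03745+0.000j S between n2,n0
  Y(L3) = 0.000-2.024j S between n3,n4
  V1: constraint V(n2)−V(n1) = 8.34
  V2: constraint V(n3)−V(n5) = 2.04
Assemble and solve the 7×7 MNA system:
  V(n1)=-2.601+0.000j  V(n2)=5.739+0.000j  V(n3)=-0.4938+0.001521j  V(n4)=-1.326-0.3072j  V(n5)=-2.534+0.001521j
  i(V1)=-0.2499-0.0007133j  i(V2)=-0.1101+1.814j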